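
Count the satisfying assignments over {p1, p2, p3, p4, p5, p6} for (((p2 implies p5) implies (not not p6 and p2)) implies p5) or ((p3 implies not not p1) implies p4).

58

Initial set: {((((p2 implies p5) implies (not not p6 and p2)) implies p5) or ((p3 implies not not p1) implies p4))}.
((((p2 implies p5) implies (not not p6 and p2)) implies p5) or ((p3 implies not not p1) implies p4)): β-rule — branch into (((p2 implies p5) implies (not not p6 and p2)) implies p5)  //  ((p3 implies not not p1) implies p4).
  branch 1 (add (((p2 implies p5) implies (not not p6 and p2)) implies p5)):
    (((p2 implies p5) implies (not not p6 and p2)) implies p5): β-rule — branch into not ((p2 implies p5) implies (not not p6 and p2))  //  p5.
      branch 1.1 (add not ((p2 implies p5) implies (not not p6 and p2))):
        not ((p2 implies p5) implies (not not p6 and p2)): α-rule — add (p2 implies p5), not (not not p6 and p2).
        (p2 implies p5): β-rule — branch into not p2  //  p5.
          branch 1.1.1 (add not p2):
            not (not not p6 and p2): β-rule — branch into not not not p6  //  not p2.
              branch 1.1.1.1 (add not not not p6):
                not not not p6: drop double negation, giving not p6.
                ○ open, literals {p2=F, p6=F}.
              branch 1.1.1.2 (add not p2):
                ○ open, literals {p2=F}.
          branch 1.1.2 (add p5):
            not (not not p6 and p2): β-rule — branch into not not not p6  //  not p2.
              branch 1.1.2.1 (add not not not p6):
                not not not p6: drop double negation, giving not p6.
                ○ open, literals {p5=T, p6=F}.
              branch 1.1.2.2 (add not p2):
                ○ open, literals {p2=F, p5=T}.
      branch 1.2 (add p5):
        ○ open, literals {p5=T}.
  branch 2 (add ((p3 implies not not p1) implies p4)):
    ((p3 implies not not p1) implies p4): β-rule — branch into not (p3 implies not not p1)  //  p4.
      branch 2.1 (add not (p3 implies not not p1)):
        not (p3 implies not not p1): α-rule — add p3, not not not p1.
        not not not p1: drop double negation, giving not p1.
        ○ open, literals {p1=F, p3=T}.
      branch 2.2 (add p4):
        ○ open, literals {p4=T}.
0 branches closed, 7 open.
Each open branch fixes some atoms; the unmentioned ones are free. Counting distinct full assignments: branch {p2=F, p6=F} (p1, p3, p4, p5) contributes 16 new; branch {p2=F} (p1, p3, p4, p5, p6) contributes 16 new; branch {p5=T, p6=F} (p1, p2, p3, p4) contributes 8 new; branch {p2=F, p5=T} (p1, p3, p4, p6) contributes 0 new; branch {p5=T} (p1, p2, p3, p4, p6) contributes 8 new; branch {p1=F, p3=T} (p2, p4, p5, p6) contributes 4 new; branch {p4=T} (p1, p2, p3, p5, p6) contributes 6 new. Total: 58.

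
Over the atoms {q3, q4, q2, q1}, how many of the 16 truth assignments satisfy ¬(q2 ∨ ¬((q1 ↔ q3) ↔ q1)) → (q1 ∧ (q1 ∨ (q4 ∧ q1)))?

Initial set: {T (¬(q2 ∨ ¬((q1 ↔ q3) ↔ q1)) → (q1 ∧ (q1 ∨ (q4 ∧ q1))))}.
T (¬(q2 ∨ ¬((q1 ↔ q3) ↔ q1)) → (q1 ∧ (q1 ∨ (q4 ∧ q1)))): β-rule — branch into F ¬(q2 ∨ ¬((q1 ↔ q3) ↔ q1))  //  T (q1 ∧ (q1 ∨ (q4 ∧ q1))).
  branch 1 (add F ¬(q2 ∨ ¬((q1 ↔ q3) ↔ q1))):
    F ¬(q2 ∨ ¬((q1 ↔ q3) ↔ q1)): β-rule — branch into T q2  //  T ¬((q1 ↔ q3) ↔ q1).
      branch 1.1 (add T q2):
        ○ open, literals {q2=true}.
      branch 1.2 (add T ¬((q1 ↔ q3) ↔ q1)):
        T ¬((q1 ↔ q3) ↔ q1): β-rule — branch into T (q1 ↔ q3), F q1  //  F (q1 ↔ q3), T q1.
          branch 1.2.1 (add T (q1 ↔ q3), F q1):
            T (q1 ↔ q3): β-rule — branch into T q1, T q3  //  F q1, F q3.
              branch 1.2.1.1 (add T q1, T q3):
                × closes — contains both q1 and ¬q1.
              branch 1.2.1.2 (add F q1, F q3):
                ○ open, literals {q1=false, q3=false}.
          branch 1.2.2 (add F (q1 ↔ q3), T q1):
            F (q1 ↔ q3): β-rule — branch into T q1, F q3  //  F q1, T q3.
              branch 1.2.2.1 (add T q1, F q3):
                ○ open, literals {q1=true, q3=false}.
              branch 1.2.2.2 (add F q1, T q3):
                × closes — contains both q1 and ¬q1.
  branch 2 (add T (q1 ∧ (q1 ∨ (q4 ∧ q1)))):
    T (q1 ∧ (q1 ∨ (q4 ∧ q1))): α-rule — add T q1, T (q1 ∨ (q4 ∧ q1)).
    T (q1 ∨ (q4 ∧ q1)): β-rule — branch into T q1  //  T (q4 ∧ q1).
      branch 2.1 (add T q1):
        ○ open, literals {q1=true}.
      branch 2.2 (add T (q4 ∧ q1)):
        T (q4 ∧ q1): α-rule — add T q4, T q1.
        ○ open, literals {q1=true, q4=true}.
2 branches closed, 5 open.
Each open branch fixes some atoms; the unmentioned ones are free. Counting distinct full assignments: branch {q2=true} (q3, q4, q1) contributes 8 new; branch {q1=false, q3=false} (q4, q2) contributes 2 new; branch {q1=true, q3=false} (q4, q2) contributes 2 new; branch {q1=true} (q3, q4, q2) contributes 2 new; branch {q1=true, q4=true} (q3, q2) contributes 0 new. Total: 14.

14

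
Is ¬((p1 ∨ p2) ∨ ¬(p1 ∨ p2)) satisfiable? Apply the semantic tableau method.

Unsatisfiable

Initial set: {¬((p1 ∨ p2) ∨ ¬(p1 ∨ p2))}.
¬((p1 ∨ p2) ∨ ¬(p1 ∨ p2)): α-rule — add ¬(p1 ∨ p2), ¬¬(p1 ∨ p2).
¬(p1 ∨ p2): α-rule — add ¬p1, ¬p2.
¬¬(p1 ∨ p2): β-rule — branch into p1  //  p2.
  branch 1 (add p1):
    × closes — contains both p1 and ¬p1.
  branch 2 (add p2):
    × closes — contains both p2 and ¬p2.
All 2 branches close.
Every branch closed; the formula is unsatisfiable.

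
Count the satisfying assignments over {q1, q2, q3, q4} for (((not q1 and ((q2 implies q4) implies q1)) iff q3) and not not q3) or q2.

8

Initial set: {((((not q1 and ((q2 implies q4) implies q1)) iff q3) and not not q3) or q2)}.
((((not q1 and ((q2 implies q4) implies q1)) iff q3) and not not q3) or q2): β-rule — branch into (((not q1 and ((q2 implies q4) implies q1)) iff q3) and not not q3)  //  q2.
  branch 1 (add (((not q1 and ((q2 implies q4) implies q1)) iff q3) and not not q3)):
    (((not q1 and ((q2 implies q4) implies q1)) iff q3) and not not q3): α-rule — add ((not q1 and ((q2 implies q4) implies q1)) iff q3), not not q3.
    not not q3: drop double negation, giving q3.
    ((not q1 and ((q2 implies q4) implies q1)) iff q3): β-rule — branch into (not q1 and ((q2 implies q4) implies q1)), q3  //  not (not q1 and ((q2 implies q4) implies q1)), not q3.
      branch 1.1 (add (not q1 and ((q2 implies q4) implies q1)), q3):
        (not q1 and ((q2 implies q4) implies q1)): α-rule — add not q1, ((q2 implies q4) implies q1).
        ((q2 implies q4) implies q1): β-rule — branch into not (q2 implies q4)  //  q1.
          branch 1.1.1 (add not (q2 implies q4)):
            not (q2 implies q4): α-rule — add q2, not q4.
            ○ open, literals {q1=0, q2=1, q3=1, q4=0}.
          branch 1.1.2 (add q1):
            × closes — contains both q1 and not q1.
      branch 1.2 (add not (not q1 and ((q2 implies q4) implies q1)), not q3):
        × closes — contains both q3 and not q3.
  branch 2 (add q2):
    ○ open, literals {q2=1}.
2 branches closed, 2 open.
Each open branch fixes some atoms; the unmentioned ones are free. Counting distinct full assignments: branch {q1=0, q2=1, q3=1, q4=0} (none free) contributes 1 new; branch {q2=1} (q1, q3, q4) contributes 7 new. Total: 8.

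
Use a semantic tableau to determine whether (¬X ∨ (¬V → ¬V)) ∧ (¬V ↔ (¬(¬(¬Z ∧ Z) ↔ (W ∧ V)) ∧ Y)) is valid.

Assume the negation and expand:
Initial set: {F ((¬X ∨ (¬V → ¬V)) ∧ (¬V ↔ (¬(¬(¬Z ∧ Z) ↔ (W ∧ V)) ∧ Y)))}.
F ((¬X ∨ (¬V → ¬V)) ∧ (¬V ↔ (¬(¬(¬Z ∧ Z) ↔ (W ∧ V)) ∧ Y))): β-rule — branch into F (¬X ∨ (¬V → ¬V))  //  F (¬V ↔ (¬(¬(¬Z ∧ Z) ↔ (W ∧ V)) ∧ Y)).
  branch 1 (add F (¬X ∨ (¬V → ¬V))):
    F (¬X ∨ (¬V → ¬V)): α-rule — add F ¬X, F (¬V → ¬V).
    F (¬V → ¬V): α-rule — add T ¬V, F ¬V.
    × closes — contains both V and ¬V.
  branch 2 (add F (¬V ↔ (¬(¬(¬Z ∧ Z) ↔ (W ∧ V)) ∧ Y))):
    F (¬V ↔ (¬(¬(¬Z ∧ Z) ↔ (W ∧ V)) ∧ Y)): β-rule — branch into T ¬V, F (¬(¬(¬Z ∧ Z) ↔ (W ∧ V)) ∧ Y)  //  F ¬V, T (¬(¬(¬Z ∧ Z) ↔ (W ∧ V)) ∧ Y).
      branch 2.1 (add T ¬V, F (¬(¬(¬Z ∧ Z) ↔ (W ∧ V)) ∧ Y)):
        F (¬(¬(¬Z ∧ Z) ↔ (W ∧ V)) ∧ Y): β-rule — branch into F ¬(¬(¬Z ∧ Z) ↔ (W ∧ V))  //  F Y.
          branch 2.1.1 (add F ¬(¬(¬Z ∧ Z) ↔ (W ∧ V))):
            F ¬(¬(¬Z ∧ Z) ↔ (W ∧ V)): β-rule — branch into T ¬(¬Z ∧ Z), T (W ∧ V)  //  F ¬(¬Z ∧ Z), F (W ∧ V).
              branch 2.1.1.1 (add T ¬(¬Z ∧ Z), T (W ∧ V)):
                T (W ∧ V): α-rule — add T W, T V.
                × closes — contains both V and ¬V.
              branch 2.1.1.2 (add F ¬(¬Z ∧ Z), F (W ∧ V)):
                F ¬(¬Z ∧ Z): α-rule — add T ¬Z, T Z.
                × closes — contains both Z and ¬Z.
          branch 2.1.2 (add F Y):
            ○ open, literals {V=false, Y=false}.
      branch 2.2 (add F ¬V, T (¬(¬(¬Z ∧ Z) ↔ (W ∧ V)) ∧ Y)):
        T (¬(¬(¬Z ∧ Z) ↔ (W ∧ V)) ∧ Y): α-rule — add T ¬(¬(¬Z ∧ Z) ↔ (W ∧ V)), T Y.
        T ¬(¬(¬Z ∧ Z) ↔ (W ∧ V)): β-rule — branch into T ¬(¬Z ∧ Z), F (W ∧ V)  //  F ¬(¬Z ∧ Z), T (W ∧ V).
          branch 2.2.1 (add T ¬(¬Z ∧ Z), F (W ∧ V)):
            T ¬(¬Z ∧ Z): β-rule — branch into F ¬Z  //  F Z.
              branch 2.2.1.1 (add F ¬Z):
                F (W ∧ V): β-rule — branch into F W  //  F V.
                  branch 2.2.1.1.1 (add F W):
                    ○ open, literals {V=true, W=false, Y=true, Z=true}.
                  branch 2.2.1.1.2 (add F V):
                    × closes — contains both V and ¬V.
              branch 2.2.1.2 (add F Z):
                F (W ∧ V): β-rule — branch into F W  //  F V.
                  branch 2.2.1.2.1 (add F W):
                    ○ open, literals {V=true, W=false, Y=true, Z=false}.
                  branch 2.2.1.2.2 (add F V):
                    × closes — contains both V and ¬V.
          branch 2.2.2 (add F ¬(¬Z ∧ Z), T (W ∧ V)):
            F ¬(¬Z ∧ Z): α-rule — add T ¬Z, T Z.
            × closes — contains both Z and ¬Z.
6 branches closed, 3 open.
An open branch gives a countermodel: V=false, Y=false (unmentioned atoms arbitrary); under it the original formula is false.

Not valid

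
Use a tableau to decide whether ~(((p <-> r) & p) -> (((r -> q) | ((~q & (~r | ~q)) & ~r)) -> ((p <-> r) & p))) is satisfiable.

Initial set: {T ~(((p <-> r) & p) -> (((r -> q) | ((~q & (~r | ~q)) & ~r)) -> ((p <-> r) & p)))}.
T ~(((p <-> r) & p) -> (((r -> q) | ((~q & (~r | ~q)) & ~r)) -> ((p <-> r) & p))): α-rule — add T ((p <-> r) & p), F (((r -> q) | ((~q & (~r | ~q)) & ~r)) -> ((p <-> r) & p)).
T ((p <-> r) & p): α-rule — add T (p <-> r), T p.
F (((r -> q) | ((~q & (~r | ~q)) & ~r)) -> ((p <-> r) & p)): α-rule — add T ((r -> q) | ((~q & (~r | ~q)) & ~r)), F ((p <-> r) & p).
T (p <-> r): β-rule — branch into T p, T r  //  F p, F r.
  branch 1 (add T p, T r):
    T ((r -> q) | ((~q & (~r | ~q)) & ~r)): β-rule — branch into T (r -> q)  //  T ((~q & (~r | ~q)) & ~r).
      branch 1.1 (add T (r -> q)):
        F ((p <-> r) & p): β-rule — branch into F (p <-> r)  //  F p.
          branch 1.1.1 (add F (p <-> r)):
            T (r -> q): β-rule — branch into F r  //  T q.
              branch 1.1.1.1 (add F r):
                × closes — contains both r and ~r.
              branch 1.1.1.2 (add T q):
                F (p <-> r): β-rule — branch into T p, F r  //  F p, T r.
                  branch 1.1.1.2.1 (add T p, F r):
                    × closes — contains both r and ~r.
                  branch 1.1.1.2.2 (add F p, T r):
                    × closes — contains both p and ~p.
          branch 1.1.2 (add F p):
            × closes — contains both p and ~p.
      branch 1.2 (add T ((~q & (~r | ~q)) & ~r)):
        T ((~q & (~r | ~q)) & ~r): α-rule — add T (~q & (~r | ~q)), T ~r.
        × closes — contains both r and ~r.
  branch 2 (add F p, F r):
    × closes — contains both p and ~p.
All 6 branches close.
Every branch closed; the formula is unsatisfiable.

Unsatisfiable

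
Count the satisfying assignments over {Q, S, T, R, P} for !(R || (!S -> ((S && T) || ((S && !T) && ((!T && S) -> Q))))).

Initial set: {!(R || (!S -> ((S && T) || ((S && !T) && ((!T && S) -> Q)))))}.
!(R || (!S -> ((S && T) || ((S && !T) && ((!T && S) -> Q))))): α-rule — add !R, !(!S -> ((S && T) || ((S && !T) && ((!T && S) -> Q)))).
!(!S -> ((S && T) || ((S && !T) && ((!T && S) -> Q)))): α-rule — add !S, !((S && T) || ((S && !T) && ((!T && S) -> Q))).
!((S && T) || ((S && !T) && ((!T && S) -> Q))): α-rule — add !(S && T), !((S && !T) && ((!T && S) -> Q)).
!(S && T): β-rule — branch into !S  //  !T.
  branch 1 (add !S):
    !((S && !T) && ((!T && S) -> Q)): β-rule — branch into !(S && !T)  //  !((!T && S) -> Q).
      branch 1.1 (add !(S && !T)):
        !(S && !T): β-rule — branch into !S  //  !!T.
          branch 1.1.1 (add !S):
            ○ open, literals {R=F, S=F}.
          branch 1.1.2 (add !!T):
            ○ open, literals {R=F, S=F, T=T}.
      branch 1.2 (add !((!T && S) -> Q)):
        !((!T && S) -> Q): α-rule — add (!T && S), !Q.
        (!T && S): α-rule — add !T, S.
        × closes — contains both S and !S.
  branch 2 (add !T):
    !((S && !T) && ((!T && S) -> Q)): β-rule — branch into !(S && !T)  //  !((!T && S) -> Q).
      branch 2.1 (add !(S && !T)):
        !(S && !T): β-rule — branch into !S  //  !!T.
          branch 2.1.1 (add !S):
            ○ open, literals {R=F, S=F, T=F}.
          branch 2.1.2 (add !!T):
            × closes — contains both T and !T.
      branch 2.2 (add !((!T && S) -> Q)):
        !((!T && S) -> Q): α-rule — add (!T && S), !Q.
        (!T && S): α-rule — add !T, S.
        × closes — contains both S and !S.
3 branches closed, 3 open.
Each open branch fixes some atoms; the unmentioned ones are free. Counting distinct full assignments: branch {R=F, S=F} (Q, T, P) contributes 8 new; branch {R=F, S=F, T=T} (Q, P) contributes 0 new; branch {R=F, S=F, T=F} (Q, P) contributes 0 new. Total: 8.

8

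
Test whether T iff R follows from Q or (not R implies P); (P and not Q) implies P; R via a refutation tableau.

No

Initial set: {(Q or (not R implies P)); ((P and not Q) implies P); R; not (T iff R)}.
(Q or (not R implies P)): β-rule — branch into Q  //  (not R implies P).
  branch 1 (add Q):
    ((P and not Q) implies P): β-rule — branch into not (P and not Q)  //  P.
      branch 1.1 (add not (P and not Q)):
        not (T iff R): β-rule — branch into T, not R  //  not T, R.
          branch 1.1.1 (add T, not R):
            × closes — contains both R and not R.
          branch 1.1.2 (add not T, R):
            not (P and not Q): β-rule — branch into not P  //  not not Q.
              branch 1.1.2.1 (add not P):
                ○ open, literals {P=0, Q=1, R=1, T=0}.
              branch 1.1.2.2 (add not not Q):
                ○ open, literals {Q=1, R=1, T=0}.
      branch 1.2 (add P):
        not (T iff R): β-rule — branch into T, not R  //  not T, R.
          branch 1.2.1 (add T, not R):
            × closes — contains both R and not R.
          branch 1.2.2 (add not T, R):
            ○ open, literals {P=1, Q=1, R=1, T=0}.
  branch 2 (add (not R implies P)):
    ((P and not Q) implies P): β-rule — branch into not (P and not Q)  //  P.
      branch 2.1 (add not (P and not Q)):
        not (T iff R): β-rule — branch into T, not R  //  not T, R.
          branch 2.1.1 (add T, not R):
            × closes — contains both R and not R.
          branch 2.1.2 (add not T, R):
            (not R implies P): β-rule — branch into not not R  //  P.
              branch 2.1.2.1 (add not not R):
                not (P and not Q): β-rule — branch into not P  //  not not Q.
                  branch 2.1.2.1.1 (add not P):
                    ○ open, literals {P=0, R=1, T=0}.
                  branch 2.1.2.1.2 (add not not Q):
                    ○ open, literals {Q=1, R=1, T=0}.
              branch 2.1.2.2 (add P):
                not (P and not Q): β-rule — branch into not P  //  not not Q.
                  branch 2.1.2.2.1 (add not P):
                    × closes — contains both P and not P.
                  branch 2.1.2.2.2 (add not not Q):
                    ○ open, literals {P=1, Q=1, R=1, T=0}.
      branch 2.2 (add P):
        not (T iff R): β-rule — branch into T, not R  //  not T, R.
          branch 2.2.1 (add T, not R):
            × closes — contains both R and not R.
          branch 2.2.2 (add not T, R):
            (not R implies P): β-rule — branch into not not R  //  P.
              branch 2.2.2.1 (add not not R):
                ○ open, literals {P=1, R=1, T=0}.
              branch 2.2.2.2 (add P):
                ○ open, literals {P=1, R=1, T=0}.
5 branches closed, 8 open.
An open branch gives a countermodel: P=0, Q=1, R=1, T=0 (unmentioned atoms arbitrary); the premises hold there but the conclusion fails.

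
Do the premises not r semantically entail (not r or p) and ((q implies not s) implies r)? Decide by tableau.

Initial set: {T not r; F ((not r or p) and ((q implies not s) implies r))}.
F ((not r or p) and ((q implies not s) implies r)): β-rule — branch into F (not r or p)  //  F ((q implies not s) implies r).
  branch 1 (add F (not r or p)):
    F (not r or p): α-rule — add F not r, F p.
    × closes — contains both r and not r.
  branch 2 (add F ((q implies not s) implies r)):
    F ((q implies not s) implies r): α-rule — add T (q implies not s), F r.
    T (q implies not s): β-rule — branch into F q  //  T not s.
      branch 2.1 (add F q):
        ○ open, literals {q=F, r=F}.
      branch 2.2 (add T not s):
        ○ open, literals {r=F, s=F}.
1 branch closed, 2 open.
An open branch gives a countermodel: q=F, r=F (unmentioned atoms arbitrary); the premises hold there but the conclusion fails.

No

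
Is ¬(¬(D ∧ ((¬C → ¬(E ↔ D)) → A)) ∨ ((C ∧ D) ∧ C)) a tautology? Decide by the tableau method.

Assume the negation and expand:
Initial set: {F ¬(¬(D ∧ ((¬C → ¬(E ↔ D)) → A)) ∨ ((C ∧ D) ∧ C))}.
F ¬(¬(D ∧ ((¬C → ¬(E ↔ D)) → A)) ∨ ((C ∧ D) ∧ C)): β-rule — branch into T ¬(D ∧ ((¬C → ¬(E ↔ D)) → A))  //  T ((C ∧ D) ∧ C).
  branch 1 (add T ¬(D ∧ ((¬C → ¬(E ↔ D)) → A))):
    T ¬(D ∧ ((¬C → ¬(E ↔ D)) → A)): β-rule — branch into F D  //  F ((¬C → ¬(E ↔ D)) → A).
      branch 1.1 (add F D):
        ○ open, literals {D=false}.
      branch 1.2 (add F ((¬C → ¬(E ↔ D)) → A)):
        F ((¬C → ¬(E ↔ D)) → A): α-rule — add T (¬C → ¬(E ↔ D)), F A.
        T (¬C → ¬(E ↔ D)): β-rule — branch into F ¬C  //  T ¬(E ↔ D).
          branch 1.2.1 (add F ¬C):
            ○ open, literals {A=false, C=true}.
          branch 1.2.2 (add T ¬(E ↔ D)):
            T ¬(E ↔ D): β-rule — branch into T E, F D  //  F E, T D.
              branch 1.2.2.1 (add T E, F D):
                ○ open, literals {A=false, D=false, E=true}.
              branch 1.2.2.2 (add F E, T D):
                ○ open, literals {A=false, D=true, E=false}.
  branch 2 (add T ((C ∧ D) ∧ C)):
    T ((C ∧ D) ∧ C): α-rule — add T (C ∧ D), T C.
    T (C ∧ D): α-rule — add T C, T D.
    ○ open, literals {C=true, D=true}.
0 branches closed, 5 open.
An open branch gives a countermodel: D=false (unmentioned atoms arbitrary); under it the original formula is false.

Not valid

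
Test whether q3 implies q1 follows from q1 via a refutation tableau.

Yes

Initial set: {q1; not (q3 implies q1)}.
not (q3 implies q1): α-rule — add q3, not q1.
× closes — contains both q1 and not q1.
All 1 branch closes.
Every branch closed, so the premises entail the conclusion.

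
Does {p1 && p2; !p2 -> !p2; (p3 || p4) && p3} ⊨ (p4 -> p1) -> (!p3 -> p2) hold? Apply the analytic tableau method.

Initial set: {(p1 && p2); (!p2 -> !p2); ((p3 || p4) && p3); !((p4 -> p1) -> (!p3 -> p2))}.
(p1 && p2): α-rule — add p1, p2.
((p3 || p4) && p3): α-rule — add (p3 || p4), p3.
!((p4 -> p1) -> (!p3 -> p2)): α-rule — add (p4 -> p1), !(!p3 -> p2).
!(!p3 -> p2): α-rule — add !p3, !p2.
× closes — contains both p3 and !p3.
All 1 branch closes.
Every branch closed, so the premises entail the conclusion.

Yes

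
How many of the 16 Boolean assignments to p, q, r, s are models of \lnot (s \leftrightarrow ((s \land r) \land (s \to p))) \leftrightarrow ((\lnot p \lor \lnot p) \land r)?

10

Initial set: {(\lnot (s \leftrightarrow ((s \land r) \land (s \to p))) \leftrightarrow ((\lnot p \lor \lnot p) \land r))}.
(\lnot (s \leftrightarrow ((s \land r) \land (s \to p))) \leftrightarrow ((\lnot p \lor \lnot p) \land r)): β-rule — branch into \lnot (s \leftrightarrow ((s \land r) \land (s \to p))), ((\lnot p \lor \lnot p) \land r)  //  \lnot \lnot (s \leftrightarrow ((s \land r) \land (s \to p))), \lnot ((\lnot p \lor \lnot p) \land r).
  branch 1 (add \lnot (s \leftrightarrow ((s \land r) \land (s \to p))), ((\lnot p \lor \lnot p) \land r)):
    ((\lnot p \lor \lnot p) \land r): α-rule — add (\lnot p \lor \lnot p), r.
    \lnot (s \leftrightarrow ((s \land r) \land (s \to p))): β-rule — branch into s, \lnot ((s \land r) \land (s \to p))  //  \lnot s, ((s \land r) \land (s \to p)).
      branch 1.1 (add s, \lnot ((s \land r) \land (s \to p))):
        (\lnot p \lor \lnot p): β-rule — branch into \lnot p  //  \lnot p.
          branch 1.1.1 (add \lnot p):
            \lnot ((s \land r) \land (s \to p)): β-rule — branch into \lnot (s \land r)  //  \lnot (s \to p).
              branch 1.1.1.1 (add \lnot (s \land r)):
                \lnot (s \land r): β-rule — branch into \lnot s  //  \lnot r.
                  branch 1.1.1.1.1 (add \lnot s):
                    × closes — contains both s and \lnot s.
                  branch 1.1.1.1.2 (add \lnot r):
                    × closes — contains both r and \lnot r.
              branch 1.1.1.2 (add \lnot (s \to p)):
                \lnot (s \to p): α-rule — add s, \lnot p.
                ○ open, literals {p=0, r=1, s=1}.
          branch 1.1.2 (add \lnot p):
            \lnot ((s \land r) \land (s \to p)): β-rule — branch into \lnot (s \land r)  //  \lnot (s \to p).
              branch 1.1.2.1 (add \lnot (s \land r)):
                \lnot (s \land r): β-rule — branch into \lnot s  //  \lnot r.
                  branch 1.1.2.1.1 (add \lnot s):
                    × closes — contains both s and \lnot s.
                  branch 1.1.2.1.2 (add \lnot r):
                    × closes — contains both r and \lnot r.
              branch 1.1.2.2 (add \lnot (s \to p)):
                \lnot (s \to p): α-rule — add s, \lnot p.
                ○ open, literals {p=0, r=1, s=1}.
      branch 1.2 (add \lnot s, ((s \land r) \land (s \to p))):
        ((s \land r) \land (s \to p)): α-rule — add (s \land r), (s \to p).
        (s \land r): α-rule — add s, r.
        × closes — contains both s and \lnot s.
  branch 2 (add \lnot \lnot (s \leftrightarrow ((s \land r) \land (s \to p))), \lnot ((\lnot p \lor \lnot p) \land r)):
    \lnot \lnot (s \leftrightarrow ((s \land r) \land (s \to p))): β-rule — branch into s, ((s \land r) \land (s \to p))  //  \lnot s, \lnot ((s \land r) \land (s \to p)).
      branch 2.1 (add s, ((s \land r) \land (s \to p))):
        ((s \land r) \land (s \to p)): α-rule — add (s \land r), (s \to p).
        (s \land r): α-rule — add s, r.
        \lnot ((\lnot p \lor \lnot p) \land r): β-rule — branch into \lnot (\lnot p \lor \lnot p)  //  \lnot r.
          branch 2.1.1 (add \lnot (\lnot p \lor \lnot p)):
            \lnot (\lnot p \lor \lnot p): α-rule — add \lnot \lnot p, \lnot \lnot p.
            (s \to p): β-rule — branch into \lnot s  //  p.
              branch 2.1.1.1 (add \lnot s):
                × closes — contains both s and \lnot s.
              branch 2.1.1.2 (add p):
                ○ open, literals {p=1, r=1, s=1}.
          branch 2.1.2 (add \lnot r):
            × closes — contains both r and \lnot r.
      branch 2.2 (add \lnot s, \lnot ((s \land r) \land (s \to p))):
        \lnot ((\lnot p \lor \lnot p) \land r): β-rule — branch into \lnot (\lnot p \lor \lnot p)  //  \lnot r.
          branch 2.2.1 (add \lnot (\lnot p \lor \lnot p)):
            \lnot (\lnot p \lor \lnot p): α-rule — add \lnot \lnot p, \lnot \lnot p.
            \lnot ((s \land r) \land (s \to p)): β-rule — branch into \lnot (s \land r)  //  \lnot (s \to p).
              branch 2.2.1.1 (add \lnot (s \land r)):
                \lnot (s \land r): β-rule — branch into \lnot s  //  \lnot r.
                  branch 2.2.1.1.1 (add \lnot s):
                    ○ open, literals {p=1, s=0}.
                  branch 2.2.1.1.2 (add \lnot r):
                    ○ open, literals {p=1, r=0, s=0}.
              branch 2.2.1.2 (add \lnot (s \to p)):
                \lnot (s \to p): α-rule — add s, \lnot p.
                × closes — contains both s and \lnot s.
          branch 2.2.2 (add \lnot r):
            \lnot ((s \land r) \land (s \to p)): β-rule — branch into \lnot (s \land r)  //  \lnot (s \to p).
              branch 2.2.2.1 (add \lnot (s \land r)):
                \lnot (s \land r): β-rule — branch into \lnot s  //  \lnot r.
                  branch 2.2.2.1.1 (add \lnot s):
                    ○ open, literals {r=0, s=0}.
                  branch 2.2.2.1.2 (add \lnot r):
                    ○ open, literals {r=0, s=0}.
              branch 2.2.2.2 (add \lnot (s \to p)):
                \lnot (s \to p): α-rule — add s, \lnot p.
                × closes — contains both s and \lnot s.
9 branches closed, 7 open.
Each open branch fixes some atoms; the unmentioned ones are free. Counting distinct full assignments: branch {p=0, r=1, s=1} (q) contributes 2 new; branch {p=0, r=1, s=1} (q) contributes 0 new; branch {p=1, r=1, s=1} (q) contributes 2 new; branch {p=1, s=0} (q, r) contributes 4 new; branch {p=1, r=0, s=0} (q) contributes 0 new; branch {r=0, s=0} (p, q) contributes 2 new; branch {r=0, s=0} (p, q) contributes 0 new. Total: 10.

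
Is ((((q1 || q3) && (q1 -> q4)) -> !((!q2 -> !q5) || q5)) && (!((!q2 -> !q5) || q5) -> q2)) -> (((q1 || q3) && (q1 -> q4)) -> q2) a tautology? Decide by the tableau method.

Valid

Assume the negation and expand:
Initial set: {!(((((q1 || q3) && (q1 -> q4)) -> !((!q2 -> !q5) || q5)) && (!((!q2 -> !q5) || q5) -> q2)) -> (((q1 || q3) && (q1 -> q4)) -> q2))}.
!(((((q1 || q3) && (q1 -> q4)) -> !((!q2 -> !q5) || q5)) && (!((!q2 -> !q5) || q5) -> q2)) -> (((q1 || q3) && (q1 -> q4)) -> q2)): α-rule — add ((((q1 || q3) && (q1 -> q4)) -> !((!q2 -> !q5) || q5)) && (!((!q2 -> !q5) || q5) -> q2)), !(((q1 || q3) && (q1 -> q4)) -> q2).
((((q1 || q3) && (q1 -> q4)) -> !((!q2 -> !q5) || q5)) && (!((!q2 -> !q5) || q5) -> q2)): α-rule — add (((q1 || q3) && (q1 -> q4)) -> !((!q2 -> !q5) || q5)), (!((!q2 -> !q5) || q5) -> q2).
!(((q1 || q3) && (q1 -> q4)) -> q2): α-rule — add ((q1 || q3) && (q1 -> q4)), !q2.
((q1 || q3) && (q1 -> q4)): α-rule — add (q1 || q3), (q1 -> q4).
(((q1 || q3) && (q1 -> q4)) -> !((!q2 -> !q5) || q5)): β-rule — branch into !((q1 || q3) && (q1 -> q4))  //  !((!q2 -> !q5) || q5).
  branch 1 (add !((q1 || q3) && (q1 -> q4))):
    (!((!q2 -> !q5) || q5) -> q2): β-rule — branch into !!((!q2 -> !q5) || q5)  //  q2.
      branch 1.1 (add !!((!q2 -> !q5) || q5)):
        (q1 || q3): β-rule — branch into q1  //  q3.
          branch 1.1.1 (add q1):
            (q1 -> q4): β-rule — branch into !q1  //  q4.
              branch 1.1.1.1 (add !q1):
                × closes — contains both q1 and !q1.
              branch 1.1.1.2 (add q4):
                !((q1 || q3) && (q1 -> q4)): β-rule — branch into !(q1 || q3)  //  !(q1 -> q4).
                  branch 1.1.1.2.1 (add !(q1 || q3)):
                    !(q1 || q3): α-rule — add !q1, !q3.
                    × closes — contains both q1 and !q1.
                  branch 1.1.1.2.2 (add !(q1 -> q4)):
                    !(q1 -> q4): α-rule — add q1, !q4.
                    × closes — contains both q4 and !q4.
          branch 1.1.2 (add q3):
            (q1 -> q4): β-rule — branch into !q1  //  q4.
              branch 1.1.2.1 (add !q1):
                !((q1 || q3) && (q1 -> q4)): β-rule — branch into !(q1 || q3)  //  !(q1 -> q4).
                  branch 1.1.2.1.1 (add !(q1 || q3)):
                    !(q1 || q3): α-rule — add !q1, !q3.
                    × closes — contains both q3 and !q3.
                  branch 1.1.2.1.2 (add !(q1 -> q4)):
                    !(q1 -> q4): α-rule — add q1, !q4.
                    × closes — contains both q1 and !q1.
              branch 1.1.2.2 (add q4):
                !((q1 || q3) && (q1 -> q4)): β-rule — branch into !(q1 || q3)  //  !(q1 -> q4).
                  branch 1.1.2.2.1 (add !(q1 || q3)):
                    !(q1 || q3): α-rule — add !q1, !q3.
                    × closes — contains both q3 and !q3.
                  branch 1.1.2.2.2 (add !(q1 -> q4)):
                    !(q1 -> q4): α-rule — add q1, !q4.
                    × closes — contains both q4 and !q4.
      branch 1.2 (add q2):
        × closes — contains both q2 and !q2.
  branch 2 (add !((!q2 -> !q5) || q5)):
    !((!q2 -> !q5) || q5): α-rule — add !(!q2 -> !q5), !q5.
    !(!q2 -> !q5): α-rule — add !q2, !!q5.
    × closes — contains both q5 and !q5.
All 9 branches close.
Every branch closed, so the negation is unsatisfiable and the formula is valid.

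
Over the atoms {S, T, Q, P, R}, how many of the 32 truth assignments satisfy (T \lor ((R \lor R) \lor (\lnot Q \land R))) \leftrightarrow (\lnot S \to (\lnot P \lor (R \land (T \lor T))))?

22

Initial set: {((T \lor ((R \lor R) \lor (\lnot Q \land R))) \leftrightarrow (\lnot S \to (\lnot P \lor (R \land (T \lor T)))))}.
((T \lor ((R \lor R) \lor (\lnot Q \land R))) \leftrightarrow (\lnot S \to (\lnot P \lor (R \land (T \lor T))))): β-rule — branch into (T \lor ((R \lor R) \lor (\lnot Q \land R))), (\lnot S \to (\lnot P \lor (R \land (T \lor T))))  //  \lnot (T \lor ((R \lor R) \lor (\lnot Q \land R))), \lnot (\lnot S \to (\lnot P \lor (R \land (T \lor T)))).
  branch 1 (add (T \lor ((R \lor R) \lor (\lnot Q \land R))), (\lnot S \to (\lnot P \lor (R \land (T \lor T))))):
    (T \lor ((R \lor R) \lor (\lnot Q \land R))): β-rule — branch into T  //  ((R \lor R) \lor (\lnot Q \land R)).
      branch 1.1 (add T):
        (\lnot S \to (\lnot P \lor (R \land (T \lor T)))): β-rule — branch into \lnot \lnot S  //  (\lnot P \lor (R \land (T \lor T))).
          branch 1.1.1 (add \lnot \lnot S):
            ○ open, literals {S=1, T=1}.
          branch 1.1.2 (add (\lnot P \lor (R \land (T \lor T)))):
            (\lnot P \lor (R \land (T \lor T))): β-rule — branch into \lnot P  //  (R \land (T \lor T)).
              branch 1.1.2.1 (add \lnot P):
                ○ open, literals {P=0, T=1}.
              branch 1.1.2.2 (add (R \land (T \lor T))):
                (R \land (T \lor T)): α-rule — add R, (T \lor T).
                (T \lor T): β-rule — branch into T  //  T.
                  branch 1.1.2.2.1 (add T):
                    ○ open, literals {R=1, T=1}.
                  branch 1.1.2.2.2 (add T):
                    ○ open, literals {R=1, T=1}.
      branch 1.2 (add ((R \lor R) \lor (\lnot Q \land R))):
        (\lnot S \to (\lnot P \lor (R \land (T \lor T)))): β-rule — branch into \lnot \lnot S  //  (\lnot P \lor (R \land (T \lor T))).
          branch 1.2.1 (add \lnot \lnot S):
            ((R \lor R) \lor (\lnot Q \land R)): β-rule — branch into (R \lor R)  //  (\lnot Q \land R).
              branch 1.2.1.1 (add (R \lor R)):
                (R \lor R): β-rule — branch into R  //  R.
                  branch 1.2.1.1.1 (add R):
                    ○ open, literals {R=1, S=1}.
                  branch 1.2.1.1.2 (add R):
                    ○ open, literals {R=1, S=1}.
              branch 1.2.1.2 (add (\lnot Q \land R)):
                (\lnot Q \land R): α-rule — add \lnot Q, R.
                ○ open, literals {Q=0, R=1, S=1}.
          branch 1.2.2 (add (\lnot P \lor (R \land (T \lor T)))):
            ((R \lor R) \lor (\lnot Q \land R)): β-rule — branch into (R \lor R)  //  (\lnot Q \land R).
              branch 1.2.2.1 (add (R \lor R)):
                (\lnot P \lor (R \land (T \lor T))): β-rule — branch into \lnot P  //  (R \land (T \lor T)).
                  branch 1.2.2.1.1 (add \lnot P):
                    (R \lor R): β-rule — branch into R  //  R.
                      branch 1.2.2.1.1.1 (add R):
                        ○ open, literals {P=0, R=1}.
                      branch 1.2.2.1.1.2 (add R):
                        ○ open, literals {P=0, R=1}.
                  branch 1.2.2.1.2 (add (R \land (T \lor T))):
                    (R \land (T \lor T)): α-rule — add R, (T \lor T).
                    (R \lor R): β-rule — branch into R  //  R.
                      branch 1.2.2.1.2.1 (add R):
                        (T \lor T): β-rule — branch into T  //  T.
                          branch 1.2.2.1.2.1.1 (add T):
                            ○ open, literals {R=1, T=1}.
                          branch 1.2.2.1.2.1.2 (add T):
                            ○ open, literals {R=1, T=1}.
                      branch 1.2.2.1.2.2 (add R):
                        (T \lor T): β-rule — branch into T  //  T.
                          branch 1.2.2.1.2.2.1 (add T):
                            ○ open, literals {R=1, T=1}.
                          branch 1.2.2.1.2.2.2 (add T):
                            ○ open, literals {R=1, T=1}.
              branch 1.2.2.2 (add (\lnot Q \land R)):
                (\lnot Q \land R): α-rule — add \lnot Q, R.
                (\lnot P \lor (R \land (T \lor T))): β-rule — branch into \lnot P  //  (R \land (T \lor T)).
                  branch 1.2.2.2.1 (add \lnot P):
                    ○ open, literals {P=0, Q=0, R=1}.
                  branch 1.2.2.2.2 (add (R \land (T \lor T))):
                    (R \land (T \lor T)): α-rule — add R, (T \lor T).
                    (T \lor T): β-rule — branch into T  //  T.
                      branch 1.2.2.2.2.1 (add T):
                        ○ open, literals {Q=0, R=1, T=1}.
                      branch 1.2.2.2.2.2 (add T):
                        ○ open, literals {Q=0, R=1, T=1}.
  branch 2 (add \lnot (T \lor ((R \lor R) \lor (\lnot Q \land R))), \lnot (\lnot S \to (\lnot P \lor (R \land (T \lor T))))):
    \lnot (T \lor ((R \lor R) \lor (\lnot Q \land R))): α-rule — add \lnot T, \lnot ((R \lor R) \lor (\lnot Q \land R)).
    \lnot (\lnot S \to (\lnot P \lor (R \land (T \lor T)))): α-rule — add \lnot S, \lnot (\lnot P \lor (R \land (T \lor T))).
    \lnot ((R \lor R) \lor (\lnot Q \land R)): α-rule — add \lnot (R \lor R), \lnot (\lnot Q \land R).
    \lnot (\lnot P \lor (R \land (T \lor T))): α-rule — add \lnot \lnot P, \lnot (R \land (T \lor T)).
    \lnot (R \lor R): α-rule — add \lnot R, \lnot R.
    \lnot (\lnot Q \land R): β-rule — branch into \lnot \lnot Q  //  \lnot R.
      branch 2.1 (add \lnot \lnot Q):
        \lnot (R \land (T \lor T)): β-rule — branch into \lnot R  //  \lnot (T \lor T).
          branch 2.1.1 (add \lnot R):
            ○ open, literals {P=1, Q=1, R=0, S=0, T=0}.
          branch 2.1.2 (add \lnot (T \lor T)):
            \lnot (T \lor T): α-rule — add \lnot T, \lnot T.
            ○ open, literals {P=1, Q=1, R=0, S=0, T=0}.
      branch 2.2 (add \lnot R):
        \lnot (R \land (T \lor T)): β-rule — branch into \lnot R  //  \lnot (T \lor T).
          branch 2.2.1 (add \lnot R):
            ○ open, literals {P=1, R=0, S=0, T=0}.
          branch 2.2.2 (add \lnot (T \lor T)):
            \lnot (T \lor T): α-rule — add \lnot T, \lnot T.
            ○ open, literals {P=1, R=0, S=0, T=0}.
0 branches closed, 20 open.
Each open branch fixes some atoms; the unmentioned ones are free. Counting distinct full assignments: branch {S=1, T=1} (Q, P, R) contributes 8 new; branch {P=0, T=1} (S, Q, R) contributes 4 new; branch {R=1, T=1} (S, Q, P) contributes 2 new; branch {R=1, T=1} (S, Q, P) contributes 0 new; branch {R=1, S=1} (T, Q, P) contributes 4 new; branch {R=1, S=1} (T, Q, P) contributes 0 new; branch {Q=0, R=1, S=1} (T, P) contributes 0 new; branch {P=0, R=1} (S, T, Q) contributes 2 new; branch {P=0, R=1} (S, T, Q) contributes 0 new; branch {R=1, T=1} (S, Q, P) contributes 0 new; branch {R=1, T=1} (S, Q, P) contributes 0 new; branch {R=1, T=1} (S, Q, P) contributes 0 new; branch {R=1, T=1} (S, Q, P) contributes 0 new; branch {P=0, Q=0, R=1} (S, T) contributes 0 new; branch {Q=0, R=1, T=1} (S, P) contributes 0 new; branch {Q=0, R=1, T=1} (S, P) contributes 0 new; branch {P=1, Q=1, R=0, S=0, T=0} (none free) contributes 1 new; branch {P=1, Q=1, R=0, S=0, T=0} (none free) contributes 0 new; branch {P=1, R=0, S=0, T=0} (Q) contributes 1 new; branch {P=1, R=0, S=0, T=0} (Q) contributes 0 new. Total: 22.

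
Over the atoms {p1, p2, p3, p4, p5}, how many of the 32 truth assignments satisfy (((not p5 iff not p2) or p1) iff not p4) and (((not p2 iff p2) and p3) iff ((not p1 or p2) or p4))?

Initial set: {T ((((not p5 iff not p2) or p1) iff not p4) and (((not p2 iff p2) and p3) iff ((not p1 or p2) or p4)))}.
T ((((not p5 iff not p2) or p1) iff not p4) and (((not p2 iff p2) and p3) iff ((not p1 or p2) or p4))): α-rule — add T (((not p5 iff not p2) or p1) iff not p4), T (((not p2 iff p2) and p3) iff ((not p1 or p2) or p4)).
T (((not p5 iff not p2) or p1) iff not p4): β-rule — branch into T ((not p5 iff not p2) or p1), T not p4  //  F ((not p5 iff not p2) or p1), F not p4.
  branch 1 (add T ((not p5 iff not p2) or p1), T not p4):
    T (((not p2 iff p2) and p3) iff ((not p1 or p2) or p4)): β-rule — branch into T ((not p2 iff p2) and p3), T ((not p1 or p2) or p4)  //  F ((not p2 iff p2) and p3), F ((not p1 or p2) or p4).
      branch 1.1 (add T ((not p2 iff p2) and p3), T ((not p1 or p2) or p4)):
        T ((not p2 iff p2) and p3): α-rule — add T (not p2 iff p2), T p3.
        T ((not p5 iff not p2) or p1): β-rule — branch into T (not p5 iff not p2)  //  T p1.
          branch 1.1.1 (add T (not p5 iff not p2)):
            T ((not p1 or p2) or p4): β-rule — branch into T (not p1 or p2)  //  T p4.
              branch 1.1.1.1 (add T (not p1 or p2)):
                T (not p2 iff p2): β-rule — branch into T not p2, T p2  //  F not p2, F p2.
                  branch 1.1.1.1.1 (add T not p2, T p2):
                    × closes — contains both p2 and not p2.
                  branch 1.1.1.1.2 (add F not p2, F p2):
                    × closes — contains both p2 and not p2.
              branch 1.1.1.2 (add T p4):
                × closes — contains both p4 and not p4.
          branch 1.1.2 (add T p1):
            T ((not p1 or p2) or p4): β-rule — branch into T (not p1 or p2)  //  T p4.
              branch 1.1.2.1 (add T (not p1 or p2)):
                T (not p2 iff p2): β-rule — branch into T not p2, T p2  //  F not p2, F p2.
                  branch 1.1.2.1.1 (add T not p2, T p2):
                    × closes — contains both p2 and not p2.
                  branch 1.1.2.1.2 (add F not p2, F p2):
                    × closes — contains both p2 and not p2.
              branch 1.1.2.2 (add T p4):
                × closes — contains both p4 and not p4.
      branch 1.2 (add F ((not p2 iff p2) and p3), F ((not p1 or p2) or p4)):
        F ((not p1 or p2) or p4): α-rule — add F (not p1 or p2), F p4.
        F (not p1 or p2): α-rule — add F not p1, F p2.
        T ((not p5 iff not p2) or p1): β-rule — branch into T (not p5 iff not p2)  //  T p1.
          branch 1.2.1 (add T (not p5 iff not p2)):
            F ((not p2 iff p2) and p3): β-rule — branch into F (not p2 iff p2)  //  F p3.
              branch 1.2.1.1 (add F (not p2 iff p2)):
                T (not p5 iff not p2): β-rule — branch into T not p5, T not p2  //  F not p5, F not p2.
                  branch 1.2.1.1.1 (add T not p5, T not p2):
                    F (not p2 iff p2): β-rule — branch into T not p2, F p2  //  F not p2, T p2.
                      branch 1.2.1.1.1.1 (add T not p2, F p2):
                        ○ open, literals {p1=T, p2=F, p4=F, p5=F}.
                      branch 1.2.1.1.1.2 (add F not p2, T p2):
                        × closes — contains both p2 and not p2.
                  branch 1.2.1.1.2 (add F not p5, F not p2):
                    × closes — contains both p2 and not p2.
              branch 1.2.1.2 (add F p3):
                T (not p5 iff not p2): β-rule — branch into T not p5, T not p2  //  F not p5, F not p2.
                  branch 1.2.1.2.1 (add T not p5, T not p2):
                    ○ open, literals {p1=T, p2=F, p3=F, p4=F, p5=F}.
                  branch 1.2.1.2.2 (add F not p5, F not p2):
                    × closes — contains both p2 and not p2.
          branch 1.2.2 (add T p1):
            F ((not p2 iff p2) and p3): β-rule — branch into F (not p2 iff p2)  //  F p3.
              branch 1.2.2.1 (add F (not p2 iff p2)):
                F (not p2 iff p2): β-rule — branch into T not p2, F p2  //  F not p2, T p2.
                  branch 1.2.2.1.1 (add T not p2, F p2):
                    ○ open, literals {p1=T, p2=F, p4=F}.
                  branch 1.2.2.1.2 (add F not p2, T p2):
                    × closes — contains both p2 and not p2.
              branch 1.2.2.2 (add F p3):
                ○ open, literals {p1=T, p2=F, p3=F, p4=F}.
  branch 2 (add F ((not p5 iff not p2) or p1), F not p4):
    F ((not p5 iff not p2) or p1): α-rule — add F (not p5 iff not p2), F p1.
    T (((not p2 iff p2) and p3) iff ((not p1 or p2) or p4)): β-rule — branch into T ((not p2 iff p2) and p3), T ((not p1 or p2) or p4)  //  F ((not p2 iff p2) and p3), F ((not p1 or p2) or p4).
      branch 2.1 (add T ((not p2 iff p2) and p3), T ((not p1 or p2) or p4)):
        T ((not p2 iff p2) and p3): α-rule — add T (not p2 iff p2), T p3.
        F (not p5 iff not p2): β-rule — branch into T not p5, F not p2  //  F not p5, T not p2.
          branch 2.1.1 (add T not p5, F not p2):
            T ((not p1 or p2) or p4): β-rule — branch into T (not p1 or p2)  //  T p4.
              branch 2.1.1.1 (add T (not p1 or p2)):
                T (not p2 iff p2): β-rule — branch into T not p2, T p2  //  F not p2, F p2.
                  branch 2.1.1.1.1 (add T not p2, T p2):
                    × closes — contains both p2 and not p2.
                  branch 2.1.1.1.2 (add F not p2, F p2):
                    × closes — contains both p2 and not p2.
              branch 2.1.1.2 (add T p4):
                T (not p2 iff p2): β-rule — branch into T not p2, T p2  //  F not p2, F p2.
                  branch 2.1.1.2.1 (add T not p2, T p2):
                    × closes — contains both p2 and not p2.
                  branch 2.1.1.2.2 (add F not p2, F p2):
                    × closes — contains both p2 and not p2.
          branch 2.1.2 (add F not p5, T not p2):
            T ((not p1 or p2) or p4): β-rule — branch into T (not p1 or p2)  //  T p4.
              branch 2.1.2.1 (add T (not p1 or p2)):
                T (not p2 iff p2): β-rule — branch into T not p2, T p2  //  F not p2, F p2.
                  branch 2.1.2.1.1 (add T not p2, T p2):
                    × closes — contains both p2 and not p2.
                  branch 2.1.2.1.2 (add F not p2, F p2):
                    × closes — contains both p2 and not p2.
              branch 2.1.2.2 (add T p4):
                T (not p2 iff p2): β-rule — branch into T not p2, T p2  //  F not p2, F p2.
                  branch 2.1.2.2.1 (add T not p2, T p2):
                    × closes — contains both p2 and not p2.
                  branch 2.1.2.2.2 (add F not p2, F p2):
                    × closes — contains both p2 and not p2.
      branch 2.2 (add F ((not p2 iff p2) and p3), F ((not p1 or p2) or p4)):
        F ((not p1 or p2) or p4): α-rule — add F (not p1 or p2), F p4.
        × closes — contains both p4 and not p4.
19 branches closed, 4 open.
Each open branch fixes some atoms; the unmentioned ones are free. Counting distinct full assignments: branch {p1=T, p2=F, p4=F, p5=F} (p3) contributes 2 new; branch {p1=T, p2=F, p3=F, p4=F, p5=F} (none free) contributes 0 new; branch {p1=T, p2=F, p4=F} (p3, p5) contributes 2 new; branch {p1=T, p2=F, p3=F, p4=F} (p5) contributes 0 new. Total: 4.

4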